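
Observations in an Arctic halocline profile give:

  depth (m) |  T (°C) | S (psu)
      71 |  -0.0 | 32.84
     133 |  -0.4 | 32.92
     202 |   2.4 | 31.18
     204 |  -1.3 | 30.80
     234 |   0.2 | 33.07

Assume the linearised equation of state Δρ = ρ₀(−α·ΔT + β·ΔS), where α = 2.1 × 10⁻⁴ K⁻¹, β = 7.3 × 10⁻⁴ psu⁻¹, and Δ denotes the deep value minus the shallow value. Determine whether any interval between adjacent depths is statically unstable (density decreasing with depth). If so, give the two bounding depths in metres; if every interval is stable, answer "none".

Evaluate Δρ/ρ₀ = −αΔT + βΔS across each adjacent pair:
  71–133 m: −αΔT+βΔS = −(2.1 × 10⁻⁴)(-0.4)+(7.3 × 10⁻⁴)(+0.08) = 1.4 × 10⁻⁴ → stable
  133–202 m: −αΔT+βΔS = −(2.1 × 10⁻⁴)(+2.8)+(7.3 × 10⁻⁴)(-1.74) = -1.9 × 10⁻³ → UNSTABLE
  202–204 m: −αΔT+βΔS = −(2.1 × 10⁻⁴)(-3.7)+(7.3 × 10⁻⁴)(-0.38) = 5.0 × 10⁻⁴ → stable
  204–234 m: −αΔT+βΔS = −(2.1 × 10⁻⁴)(+1.5)+(7.3 × 10⁻⁴)(+2.27) = 1.3 × 10⁻³ → stable
The 133–202 m interval has Δρ < 0: lighter water underlies denser water.

133–202 m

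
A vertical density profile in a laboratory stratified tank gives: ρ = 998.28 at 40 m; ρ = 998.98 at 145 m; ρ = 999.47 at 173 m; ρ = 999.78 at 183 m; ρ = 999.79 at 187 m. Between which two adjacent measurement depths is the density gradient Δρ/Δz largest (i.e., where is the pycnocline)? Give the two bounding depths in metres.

173–183 m

Compute the density gradient over each adjacent pair:
  40–145 m: Δρ/Δz = 0.70/105 = 6.7 × 10⁻³ kg m⁻⁴
  145–173 m: Δρ/Δz = 0.49/28 = 0.017 kg m⁻⁴
  173–183 m: Δρ/Δz = 0.31/10 = 0.031 kg m⁻⁴
  183–187 m: Δρ/Δz = 0.01/4 = 2.5 × 10⁻³ kg m⁻⁴
The largest gradient is in the 173–183 m interval — the pycnocline.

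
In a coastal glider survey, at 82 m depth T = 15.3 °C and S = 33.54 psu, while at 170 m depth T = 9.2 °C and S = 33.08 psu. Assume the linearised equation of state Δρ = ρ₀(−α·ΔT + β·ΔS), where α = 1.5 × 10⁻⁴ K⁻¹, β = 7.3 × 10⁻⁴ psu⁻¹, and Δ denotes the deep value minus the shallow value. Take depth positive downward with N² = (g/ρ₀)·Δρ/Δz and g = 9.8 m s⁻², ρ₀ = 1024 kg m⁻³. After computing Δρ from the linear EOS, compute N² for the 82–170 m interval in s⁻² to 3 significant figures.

ΔT = -6.1 K, ΔS = -0.46 psu (deep − shallow).
Δρ/ρ₀ = −αΔT + βΔS = 9.15 × 10⁻⁴ − 3.358 × 10⁻⁴ = 5.792 × 10⁻⁴, so Δρ ≈ 0.5931 kg m⁻³.
N² = (g/ρ₀)·Δρ/Δz = g·(Δρ/ρ₀)/Δz = 9.8 × 5.792 × 10⁻⁴ / 88 = 6.4502 × 10⁻⁵ s⁻² ≈ 6.45 × 10⁻⁵ s⁻².

6.45 × 10⁻⁵ s⁻²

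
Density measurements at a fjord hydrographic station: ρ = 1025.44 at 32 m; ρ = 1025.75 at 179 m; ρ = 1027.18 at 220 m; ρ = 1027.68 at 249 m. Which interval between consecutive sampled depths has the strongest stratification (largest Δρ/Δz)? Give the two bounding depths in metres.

Compute the density gradient over each adjacent pair:
  32–179 m: Δρ/Δz = 0.31/147 = 2.1 × 10⁻³ kg m⁻⁴
  179–220 m: Δρ/Δz = 1.43/41 = 0.035 kg m⁻⁴
  220–249 m: Δρ/Δz = 0.50/29 = 0.017 kg m⁻⁴
The largest gradient is in the 179–220 m interval — the pycnocline.

179–220 m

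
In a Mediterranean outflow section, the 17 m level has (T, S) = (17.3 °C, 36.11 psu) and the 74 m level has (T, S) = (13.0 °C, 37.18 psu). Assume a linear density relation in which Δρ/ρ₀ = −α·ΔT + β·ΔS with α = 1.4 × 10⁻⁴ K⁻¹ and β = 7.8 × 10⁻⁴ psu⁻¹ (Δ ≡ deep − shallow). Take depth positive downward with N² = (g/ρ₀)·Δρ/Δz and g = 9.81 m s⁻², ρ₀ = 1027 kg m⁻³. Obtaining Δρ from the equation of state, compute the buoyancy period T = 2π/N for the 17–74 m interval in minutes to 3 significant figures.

ΔT = -4.3 K, ΔS = +1.07 psu (deep − shallow).
Δρ/ρ₀ = −αΔT + βΔS = 6.02 × 10⁻⁴ + 8.346 × 10⁻⁴ = 1.4366 × 10⁻³, so Δρ ≈ 1.475 kg m⁻³.
N² = (g/ρ₀)·Δρ/Δz = g·(Δρ/ρ₀)/Δz = 9.81 × 1.4366 × 10⁻³ / 57 = 2.4725 × 10⁻⁴ s⁻².
N = √(2.4725 × 10⁻⁴) = 0.015724 rad s⁻¹ → T = 2π/N = 399.59 s = 6.6598 min ≈ 6.66 min.

6.66 min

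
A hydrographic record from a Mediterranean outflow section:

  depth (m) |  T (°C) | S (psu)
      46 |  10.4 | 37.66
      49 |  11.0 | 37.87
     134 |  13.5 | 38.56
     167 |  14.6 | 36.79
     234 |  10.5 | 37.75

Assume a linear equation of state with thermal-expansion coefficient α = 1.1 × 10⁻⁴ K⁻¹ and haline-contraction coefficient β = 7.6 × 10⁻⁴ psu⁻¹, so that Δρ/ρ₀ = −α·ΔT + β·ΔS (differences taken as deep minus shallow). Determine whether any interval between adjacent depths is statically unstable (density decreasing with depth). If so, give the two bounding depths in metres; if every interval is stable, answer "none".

Evaluate Δρ/ρ₀ = −αΔT + βΔS across each adjacent pair:
  46–49 m: −αΔT+βΔS = −(1.1 × 10⁻⁴)(+0.6)+(7.6 × 10⁻⁴)(+0.21) = 9.4 × 10⁻⁵ → stable
  49–134 m: −αΔT+βΔS = −(1.1 × 10⁻⁴)(+2.5)+(7.6 × 10⁻⁴)(+0.69) = 2.5 × 10⁻⁴ → stable
  134–167 m: −αΔT+βΔS = −(1.1 × 10⁻⁴)(+1.1)+(7.6 × 10⁻⁴)(-1.77) = -1.5 × 10⁻³ → UNSTABLE
  167–234 m: −αΔT+βΔS = −(1.1 × 10⁻⁴)(-4.1)+(7.6 × 10⁻⁴)(+0.96) = 1.2 × 10⁻³ → stable
The 134–167 m interval has Δρ < 0: lighter water underlies denser water.

134–167 m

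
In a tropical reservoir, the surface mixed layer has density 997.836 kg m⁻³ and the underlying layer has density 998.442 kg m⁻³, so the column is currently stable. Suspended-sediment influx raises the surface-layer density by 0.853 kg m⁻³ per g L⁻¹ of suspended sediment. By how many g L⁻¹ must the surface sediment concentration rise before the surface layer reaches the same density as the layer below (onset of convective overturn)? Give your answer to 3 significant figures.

0.710 g L⁻¹

Density deficit of the surface layer: 998.442 − 997.836 = 0.606 kg m⁻³.
Required change = 0.606 / 0.853 = 0.710 g L⁻¹.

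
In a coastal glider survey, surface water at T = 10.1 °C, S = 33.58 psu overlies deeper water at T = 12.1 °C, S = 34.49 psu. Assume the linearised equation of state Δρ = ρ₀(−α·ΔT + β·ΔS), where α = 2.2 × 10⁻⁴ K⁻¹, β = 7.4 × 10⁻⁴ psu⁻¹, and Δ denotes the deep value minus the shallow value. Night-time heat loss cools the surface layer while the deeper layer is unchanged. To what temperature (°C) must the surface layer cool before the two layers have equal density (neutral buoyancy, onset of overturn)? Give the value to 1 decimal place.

Neutral buoyancy requires Δρ = 0, i.e. −α(T_deep − T_surf′) + β(S_deep − S_surf) = 0.
T_surf′ = T_deep − (β/α)·ΔS = 12.1 − (7.4 × 10⁻⁴/2.2 × 10⁻⁴)·(+0.91) = 9.039 °C.
Cooling required: 10.1 − (9.039) = 1.061 °C.

9.0 °C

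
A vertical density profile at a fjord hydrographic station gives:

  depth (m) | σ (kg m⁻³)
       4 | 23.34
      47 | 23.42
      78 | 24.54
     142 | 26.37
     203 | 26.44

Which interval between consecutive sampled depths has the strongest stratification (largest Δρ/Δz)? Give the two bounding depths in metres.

47–78 m

Compute the density gradient over each adjacent pair:
  4–47 m: Δρ/Δz = 0.08/43 = 1.9 × 10⁻³ kg m⁻⁴
  47–78 m: Δρ/Δz = 1.12/31 = 0.036 kg m⁻⁴
  78–142 m: Δρ/Δz = 1.83/64 = 0.029 kg m⁻⁴
  142–203 m: Δρ/Δz = 0.07/61 = 1.1 × 10⁻³ kg m⁻⁴
The largest gradient is in the 47–78 m interval — the pycnocline.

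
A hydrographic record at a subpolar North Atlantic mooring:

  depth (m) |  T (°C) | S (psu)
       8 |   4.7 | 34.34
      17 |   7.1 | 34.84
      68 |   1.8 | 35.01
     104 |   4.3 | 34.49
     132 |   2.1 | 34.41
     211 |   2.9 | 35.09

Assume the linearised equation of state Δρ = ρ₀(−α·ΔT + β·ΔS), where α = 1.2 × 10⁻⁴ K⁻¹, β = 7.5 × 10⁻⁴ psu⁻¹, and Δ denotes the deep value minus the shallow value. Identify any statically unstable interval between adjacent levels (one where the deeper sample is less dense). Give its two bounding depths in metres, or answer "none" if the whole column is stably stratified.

Evaluate Δρ/ρ₀ = −αΔT + βΔS across each adjacent pair:
  8–17 m: −αΔT+βΔS = −(1.2 × 10⁻⁴)(+2.4)+(7.5 × 10⁻⁴)(+0.50) = 8.7 × 10⁻⁵ → stable
  17–68 m: −αΔT+βΔS = −(1.2 × 10⁻⁴)(-5.3)+(7.5 × 10⁻⁴)(+0.17) = 7.6 × 10⁻⁴ → stable
  68–104 m: −αΔT+βΔS = −(1.2 × 10⁻⁴)(+2.5)+(7.5 × 10⁻⁴)(-0.52) = -6.9 × 10⁻⁴ → UNSTABLE
  104–132 m: −αΔT+βΔS = −(1.2 × 10⁻⁴)(-2.2)+(7.5 × 10⁻⁴)(-0.08) = 2.0 × 10⁻⁴ → stable
  132–211 m: −αΔT+βΔS = −(1.2 × 10⁻⁴)(+0.8)+(7.5 × 10⁻⁴)(+0.68) = 4.1 × 10⁻⁴ → stable
The 68–104 m interval has Δρ < 0: lighter water underlies denser water.

68–104 m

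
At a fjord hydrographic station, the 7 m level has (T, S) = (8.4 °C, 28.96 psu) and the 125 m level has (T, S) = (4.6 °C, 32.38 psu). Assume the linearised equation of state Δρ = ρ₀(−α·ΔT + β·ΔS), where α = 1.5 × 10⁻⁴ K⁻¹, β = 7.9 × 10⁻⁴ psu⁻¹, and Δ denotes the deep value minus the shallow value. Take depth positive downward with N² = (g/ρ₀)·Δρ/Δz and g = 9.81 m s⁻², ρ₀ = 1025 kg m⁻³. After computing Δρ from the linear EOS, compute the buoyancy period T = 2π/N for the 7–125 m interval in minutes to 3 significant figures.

6.35 min

ΔT = -3.8 K, ΔS = +3.42 psu (deep − shallow).
Δρ/ρ₀ = −αΔT + βΔS = 5.70 × 10⁻⁴ + 2.7018 × 10⁻³ = 3.2718 × 10⁻³, so Δρ ≈ 3.354 kg m⁻³.
N² = (g/ρ₀)·Δρ/Δz = g·(Δρ/ρ₀)/Δz = 9.81 × 3.2718 × 10⁻³ / 118 = 2.7200 × 10⁻⁴ s⁻².
N = √(2.7200 × 10⁻⁴) = 0.016492 rad s⁻¹ → T = 2π/N = 380.98 s = 6.3497 min ≈ 6.35 min.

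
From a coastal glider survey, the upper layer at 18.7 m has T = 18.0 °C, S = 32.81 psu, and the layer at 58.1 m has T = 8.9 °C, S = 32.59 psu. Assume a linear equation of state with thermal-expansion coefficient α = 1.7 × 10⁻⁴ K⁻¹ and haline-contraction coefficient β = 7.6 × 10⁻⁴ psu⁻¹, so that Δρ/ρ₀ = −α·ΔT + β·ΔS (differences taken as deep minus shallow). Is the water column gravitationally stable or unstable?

stable

ΔT = 8.9 − 18.0 = -9.1 K and ΔS = 32.59 − 32.81 = -0.22 psu (deep − shallow).
−αΔT = 1.547 × 10⁻³; βΔS = -1.672 × 10⁻⁴; sum Δρ/ρ₀ = 1.3798 × 10⁻³.
Δρ/ρ₀ > 0, so Δρ > 0: deeper water is denser → statically stable.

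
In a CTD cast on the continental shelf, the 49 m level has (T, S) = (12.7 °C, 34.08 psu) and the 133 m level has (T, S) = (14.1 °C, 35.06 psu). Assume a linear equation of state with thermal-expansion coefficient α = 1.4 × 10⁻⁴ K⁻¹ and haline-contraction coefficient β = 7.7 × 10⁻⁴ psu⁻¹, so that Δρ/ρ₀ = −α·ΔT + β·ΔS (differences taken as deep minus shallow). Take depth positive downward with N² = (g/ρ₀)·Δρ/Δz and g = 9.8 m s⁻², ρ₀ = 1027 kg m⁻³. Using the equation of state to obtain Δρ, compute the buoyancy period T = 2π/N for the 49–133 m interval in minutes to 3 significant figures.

ΔT = +1.4 K, ΔS = +0.98 psu (deep − shallow).
Δρ/ρ₀ = −αΔT + βΔS = -1.96 × 10⁻⁴ + 7.546 × 10⁻⁴ = 5.586 × 10⁻⁴, so Δρ ≈ 0.5737 kg m⁻³.
N² = (g/ρ₀)·Δρ/Δz = g·(Δρ/ρ₀)/Δz = 9.8 × 5.586 × 10⁻⁴ / 84 = 6.5170 × 10⁻⁵ s⁻².
N = √(6.5170 × 10⁻⁵) = 8.0728 × 10⁻³ rad s⁻¹ → T = 2π/N = 778.32 s = 12.972 min ≈ 13.0 min.

13.0 min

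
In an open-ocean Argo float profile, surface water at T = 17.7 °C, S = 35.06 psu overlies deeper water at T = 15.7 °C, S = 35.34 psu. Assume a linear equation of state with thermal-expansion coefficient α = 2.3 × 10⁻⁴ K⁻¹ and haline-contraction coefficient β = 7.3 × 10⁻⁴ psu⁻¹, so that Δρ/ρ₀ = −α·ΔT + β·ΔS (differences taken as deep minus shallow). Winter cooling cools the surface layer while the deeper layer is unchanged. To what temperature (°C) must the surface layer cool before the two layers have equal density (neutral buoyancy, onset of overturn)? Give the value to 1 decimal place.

14.8 °C

Neutral buoyancy requires Δρ = 0, i.e. −α(T_deep − T_surf′) + β(S_deep − S_surf) = 0.
T_surf′ = T_deep − (β/α)·ΔS = 15.7 − (7.3 × 10⁻⁴/2.3 × 10⁻⁴)·(+0.28) = 14.811 °C.
Cooling required: 17.7 − (14.811) = 2.889 °C.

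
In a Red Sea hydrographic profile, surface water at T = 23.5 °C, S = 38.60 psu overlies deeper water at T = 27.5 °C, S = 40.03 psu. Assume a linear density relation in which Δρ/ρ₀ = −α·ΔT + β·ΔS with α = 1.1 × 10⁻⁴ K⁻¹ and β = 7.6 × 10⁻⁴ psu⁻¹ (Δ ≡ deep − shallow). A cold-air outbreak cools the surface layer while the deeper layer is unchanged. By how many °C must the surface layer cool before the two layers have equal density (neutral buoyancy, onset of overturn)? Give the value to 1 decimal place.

5.9 °C

Neutral buoyancy requires Δρ = 0, i.e. −α(T_deep − T_surf′) + β(S_deep − S_surf) = 0.
T_surf′ = T_deep − (β/α)·ΔS = 27.5 − (7.6 × 10⁻⁴/1.1 × 10⁻⁴)·(+1.43) = 17.620 °C.
Cooling required: 23.5 − (17.620) = 5.880 °C.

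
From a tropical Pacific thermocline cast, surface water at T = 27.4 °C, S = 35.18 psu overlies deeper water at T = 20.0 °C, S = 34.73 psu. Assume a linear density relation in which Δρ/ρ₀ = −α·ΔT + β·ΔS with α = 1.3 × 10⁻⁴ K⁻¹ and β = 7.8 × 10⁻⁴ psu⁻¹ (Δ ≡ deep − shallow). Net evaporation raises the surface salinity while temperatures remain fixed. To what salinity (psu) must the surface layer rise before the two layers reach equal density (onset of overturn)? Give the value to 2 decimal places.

35.96 psu

Neutral buoyancy requires −α(T_deep − T_surf) + β(S_deep − S_surf′) = 0.
S_surf′ = S_deep − (α/β)·ΔT = 34.73 − (1.3 × 10⁻⁴/7.8 × 10⁻⁴)·(-7.4) = 35.9633 psu.
Increase required: 35.9633 − 35.18 = 0.7833 psu.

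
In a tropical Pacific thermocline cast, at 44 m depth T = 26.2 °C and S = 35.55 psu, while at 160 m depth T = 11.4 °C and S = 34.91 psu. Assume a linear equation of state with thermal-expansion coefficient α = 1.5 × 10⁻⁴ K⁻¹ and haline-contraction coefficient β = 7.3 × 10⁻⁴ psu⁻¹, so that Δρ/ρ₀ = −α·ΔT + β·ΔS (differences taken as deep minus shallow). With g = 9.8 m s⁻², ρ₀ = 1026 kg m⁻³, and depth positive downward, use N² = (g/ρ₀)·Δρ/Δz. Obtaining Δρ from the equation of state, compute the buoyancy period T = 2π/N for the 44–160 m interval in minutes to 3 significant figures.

ΔT = -14.8 K, ΔS = -0.64 psu (deep − shallow).
Δρ/ρ₀ = −αΔT + βΔS = 2.22 × 10⁻³ − 4.672 × 10⁻⁴ = 1.7528 × 10⁻³, so Δρ ≈ 1.798 kg m⁻³.
N² = (g/ρ₀)·Δρ/Δz = g·(Δρ/ρ₀)/Δz = 9.8 × 1.7528 × 10⁻³ / 116 = 1.4808 × 10⁻⁴ s⁻².
N = √(1.4808 × 10⁻⁴) = 0.012169 rad s⁻¹ → T = 2π/N = 516.33 s = 8.6055 min ≈ 8.61 min.

8.61 min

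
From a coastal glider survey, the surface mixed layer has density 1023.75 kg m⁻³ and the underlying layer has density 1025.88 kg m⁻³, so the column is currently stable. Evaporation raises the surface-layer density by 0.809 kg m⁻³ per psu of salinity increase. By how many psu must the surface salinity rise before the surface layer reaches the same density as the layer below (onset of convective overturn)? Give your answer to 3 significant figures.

Density deficit of the surface layer: 1025.88 − 1023.75 = 2.13 kg m⁻³.
Required change = 2.13 / 0.809 = 2.63 psu.

2.63 psu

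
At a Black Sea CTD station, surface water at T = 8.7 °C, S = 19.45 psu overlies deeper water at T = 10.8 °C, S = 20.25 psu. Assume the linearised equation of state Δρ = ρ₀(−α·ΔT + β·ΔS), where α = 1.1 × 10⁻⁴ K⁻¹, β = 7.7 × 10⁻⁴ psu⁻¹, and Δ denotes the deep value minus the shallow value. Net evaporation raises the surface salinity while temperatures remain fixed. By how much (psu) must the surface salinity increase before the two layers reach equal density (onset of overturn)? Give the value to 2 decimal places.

0.50 psu

Neutral buoyancy requires −α(T_deep − T_surf) + β(S_deep − S_surf′) = 0.
S_surf′ = S_deep − (α/β)·ΔT = 20.25 − (1.1 × 10⁻⁴/7.7 × 10⁻⁴)·(+2.1) = 19.9500 psu.
Increase required: 19.9500 − 19.45 = 0.5000 psu.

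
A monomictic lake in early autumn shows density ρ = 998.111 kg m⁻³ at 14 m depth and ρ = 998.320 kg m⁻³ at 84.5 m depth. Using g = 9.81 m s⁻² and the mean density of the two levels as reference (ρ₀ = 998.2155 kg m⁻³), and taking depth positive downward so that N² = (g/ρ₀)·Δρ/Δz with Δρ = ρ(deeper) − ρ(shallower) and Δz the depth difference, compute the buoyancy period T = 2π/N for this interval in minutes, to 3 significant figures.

19.4 min

Δρ = 998.320 − 998.111 = 0.209 kg m⁻³ over Δz = 84.5 − 14 = 70.5 m.
N² = (9.81/998.2155) × (0.209/70.5) = 2.9134 × 10⁻⁵ s⁻².
N = √(2.9134 × 10⁻⁵) = 5.3976 × 10⁻³ rad s⁻¹, so T = 2π/N = 1.1641 × 10³ s = 19.402 min ≈ 19.4 min.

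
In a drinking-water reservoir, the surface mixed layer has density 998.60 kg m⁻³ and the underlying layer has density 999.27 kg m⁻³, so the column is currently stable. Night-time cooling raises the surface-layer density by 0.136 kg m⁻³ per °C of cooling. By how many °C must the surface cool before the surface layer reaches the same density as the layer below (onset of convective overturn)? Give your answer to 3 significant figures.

Density deficit of the surface layer: 999.27 − 998.60 = 0.67 kg m⁻³.
Required change = 0.67 / 0.136 = 4.93 °C.

4.93 °C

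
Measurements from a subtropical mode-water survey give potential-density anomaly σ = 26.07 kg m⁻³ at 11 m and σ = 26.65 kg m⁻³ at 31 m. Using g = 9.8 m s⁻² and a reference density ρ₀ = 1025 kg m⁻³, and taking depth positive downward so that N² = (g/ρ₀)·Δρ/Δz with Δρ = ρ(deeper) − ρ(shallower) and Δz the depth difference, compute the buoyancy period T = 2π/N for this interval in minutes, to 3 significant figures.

6.29 min

Δρ = 1026.65 − 1026.07 = 0.58 kg m⁻³ over Δz = 31 − 11 = 20 m.
N² = (9.8/1025) × (0.58/20) = 2.7727 × 10⁻⁴ s⁻².
N = √(2.7727 × 10⁻⁴) = 0.016651 rad s⁻¹, so T = 2π/N = 377.35 s = 6.2892 min ≈ 6.29 min.
N² > 0, so the interval is statically stable.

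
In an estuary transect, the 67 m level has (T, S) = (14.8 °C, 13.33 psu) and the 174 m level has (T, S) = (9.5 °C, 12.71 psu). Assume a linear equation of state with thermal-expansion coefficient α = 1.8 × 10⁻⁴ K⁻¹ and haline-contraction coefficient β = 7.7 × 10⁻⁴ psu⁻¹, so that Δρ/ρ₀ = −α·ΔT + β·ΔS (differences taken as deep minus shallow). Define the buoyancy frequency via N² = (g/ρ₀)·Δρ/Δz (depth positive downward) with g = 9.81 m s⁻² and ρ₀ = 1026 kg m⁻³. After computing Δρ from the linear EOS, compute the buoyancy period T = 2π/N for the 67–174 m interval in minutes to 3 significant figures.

15.8 min

ΔT = -5.3 K, ΔS = -0.62 psu (deep − shallow).
Δρ/ρ₀ = −αΔT + βΔS = 9.54 × 10⁻⁴ − 4.774 × 10⁻⁴ = 4.766 × 10⁻⁴, so Δρ ≈ 0.4890 kg m⁻³.
N² = (g/ρ₀)·Δρ/Δz = g·(Δρ/ρ₀)/Δz = 9.81 × 4.766 × 10⁻⁴ / 107 = 4.3696 × 10⁻⁵ s⁻².
N = √(4.3696 × 10⁻⁵) = 6.6103 × 10⁻³ rad s⁻¹ → T = 2π/N = 950.51 s = 15.842 min ≈ 15.8 min.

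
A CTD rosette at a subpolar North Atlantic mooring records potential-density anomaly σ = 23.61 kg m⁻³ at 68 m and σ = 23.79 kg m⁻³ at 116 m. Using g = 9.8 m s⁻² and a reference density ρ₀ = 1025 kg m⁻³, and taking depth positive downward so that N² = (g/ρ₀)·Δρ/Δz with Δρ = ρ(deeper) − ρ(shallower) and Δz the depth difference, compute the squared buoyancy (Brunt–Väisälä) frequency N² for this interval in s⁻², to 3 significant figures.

Δρ = 1023.79 − 1023.61 = 0.18 kg m⁻³ over Δz = 116 − 68 = 48 m.
N² = (9.8/1025) × (0.18/48) = 3.5854 × 10⁻⁵ s⁻² ≈ 3.59 × 10⁻⁵ s⁻².
N² > 0, so the interval is statically stable.

3.59 × 10⁻⁵ s⁻²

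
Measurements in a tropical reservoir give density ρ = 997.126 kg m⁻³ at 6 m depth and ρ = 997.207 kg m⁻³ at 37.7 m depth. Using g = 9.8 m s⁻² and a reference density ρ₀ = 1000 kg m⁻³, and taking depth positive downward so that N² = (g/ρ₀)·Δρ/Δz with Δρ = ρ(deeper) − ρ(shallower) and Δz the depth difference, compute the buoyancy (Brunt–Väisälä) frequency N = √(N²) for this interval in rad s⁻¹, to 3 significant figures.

Δρ = 997.207 − 997.126 = 0.081 kg m⁻³ over Δz = 37.7 − 6 = 31.7 m.
N² = (9.8/1000) × (0.081/31.7) = 2.5041 × 10⁻⁵ s⁻².
N = √(2.5041 × 10⁻⁵) = 5.0041 × 10⁻³ rad s⁻¹ ≈ 5.00 × 10⁻³ rad s⁻¹.

5.00 × 10⁻³ rad s⁻¹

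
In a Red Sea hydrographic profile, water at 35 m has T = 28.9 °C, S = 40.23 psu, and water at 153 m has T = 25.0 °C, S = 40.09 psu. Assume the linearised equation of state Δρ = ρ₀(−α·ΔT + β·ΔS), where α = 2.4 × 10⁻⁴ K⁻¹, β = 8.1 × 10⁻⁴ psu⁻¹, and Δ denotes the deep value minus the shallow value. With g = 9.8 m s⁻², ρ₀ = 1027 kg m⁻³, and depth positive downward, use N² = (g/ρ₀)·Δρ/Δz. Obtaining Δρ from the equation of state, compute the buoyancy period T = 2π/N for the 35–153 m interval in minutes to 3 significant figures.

12.7 min

ΔT = -3.9 K, ΔS = -0.14 psu (deep − shallow).
Δρ/ρ₀ = −αΔT + βΔS = 9.36 × 10⁻⁴ − 1.134 × 10⁻⁴ = 8.226 × 10⁻⁴, so Δρ ≈ 0.8448 kg m⁻³.
N² = (g/ρ₀)·Δρ/Δz = g·(Δρ/ρ₀)/Δz = 9.8 × 8.226 × 10⁻⁴ / 118 = 6.8318 × 10⁻⁵ s⁻².
N = √(6.8318 × 10⁻⁵) = 8.2655 × 10⁻³ rad s⁻¹ → T = 2π/N = 760.17 s = 12.669 min ≈ 12.7 min.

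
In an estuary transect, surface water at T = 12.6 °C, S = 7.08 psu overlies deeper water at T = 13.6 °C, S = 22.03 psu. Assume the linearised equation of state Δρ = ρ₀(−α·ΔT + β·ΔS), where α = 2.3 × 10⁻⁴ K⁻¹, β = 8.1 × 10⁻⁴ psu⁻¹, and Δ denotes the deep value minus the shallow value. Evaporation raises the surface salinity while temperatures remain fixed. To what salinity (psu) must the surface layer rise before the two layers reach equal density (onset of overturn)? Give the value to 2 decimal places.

21.75 psu

Neutral buoyancy requires −α(T_deep − T_surf) + β(S_deep − S_surf′) = 0.
S_surf′ = S_deep − (α/β)·ΔT = 22.03 − (2.3 × 10⁻⁴/8.1 × 10⁻⁴)·(+1.0) = 21.7460 psu.
Increase required: 21.7460 − 7.08 = 14.6660 psu.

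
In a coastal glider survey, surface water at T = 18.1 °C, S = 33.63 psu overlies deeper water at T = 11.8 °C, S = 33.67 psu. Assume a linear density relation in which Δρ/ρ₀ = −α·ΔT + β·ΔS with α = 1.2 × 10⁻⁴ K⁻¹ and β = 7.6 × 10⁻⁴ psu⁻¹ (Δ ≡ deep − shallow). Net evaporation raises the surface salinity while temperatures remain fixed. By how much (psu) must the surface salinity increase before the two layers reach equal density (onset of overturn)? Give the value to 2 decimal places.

Neutral buoyancy requires −α(T_deep − T_surf) + β(S_deep − S_surf′) = 0.
S_surf′ = S_deep − (α/β)·ΔT = 33.67 − (1.2 × 10⁻⁴/7.6 × 10⁻⁴)·(-6.3) = 34.6647 psu.
Increase required: 34.6647 − 33.63 = 1.0347 psu.

1.03 psu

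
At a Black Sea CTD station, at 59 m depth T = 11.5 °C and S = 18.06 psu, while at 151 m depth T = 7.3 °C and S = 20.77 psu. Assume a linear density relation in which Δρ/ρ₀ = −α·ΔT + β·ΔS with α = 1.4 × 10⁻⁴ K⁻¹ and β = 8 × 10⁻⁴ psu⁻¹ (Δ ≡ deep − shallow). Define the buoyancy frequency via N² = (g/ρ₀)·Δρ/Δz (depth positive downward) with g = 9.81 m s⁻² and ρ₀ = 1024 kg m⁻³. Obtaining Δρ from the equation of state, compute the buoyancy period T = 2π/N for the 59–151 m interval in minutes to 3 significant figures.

6.11 min

ΔT = -4.2 K, ΔS = +2.71 psu (deep − shallow).
Δρ/ρ₀ = −αΔT + βΔS = 5.88 × 10⁻⁴ + 2.168 × 10⁻³ = 2.756 × 10⁻³, so Δρ ≈ 2.822 kg m⁻³.
N² = (g/ρ₀)·Δρ/Δz = g·(Δρ/ρ₀)/Δz = 9.81 × 2.756 × 10⁻³ / 92 = 2.9387 × 10⁻⁴ s⁻².
N = √(2.9387 × 10⁻⁴) = 0.017143 rad s⁻¹ → T = 2π/N = 366.52 s = 6.1087 min ≈ 6.11 min.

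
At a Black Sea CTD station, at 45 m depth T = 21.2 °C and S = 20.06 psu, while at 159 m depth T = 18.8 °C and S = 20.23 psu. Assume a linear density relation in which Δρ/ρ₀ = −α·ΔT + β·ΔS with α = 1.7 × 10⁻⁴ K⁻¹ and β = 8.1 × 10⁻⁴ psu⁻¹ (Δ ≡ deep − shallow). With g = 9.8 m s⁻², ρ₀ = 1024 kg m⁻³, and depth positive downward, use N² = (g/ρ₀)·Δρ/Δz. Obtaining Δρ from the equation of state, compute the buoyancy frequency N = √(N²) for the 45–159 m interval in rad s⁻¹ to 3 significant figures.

6.85 × 10⁻³ rad s⁻¹

ΔT = -2.4 K, ΔS = +0.17 psu (deep − shallow).
Δρ/ρ₀ = −αΔT + βΔS = 4.08 × 10⁻⁴ + 1.377 × 10⁻⁴ = 5.457 × 10⁻⁴, so Δρ ≈ 0.5588 kg m⁻³.
N² = (g/ρ₀)·Δρ/Δz = g·(Δρ/ρ₀)/Δz = 9.8 × 5.457 × 10⁻⁴ / 114 = 4.6911 × 10⁻⁵ s⁻².
N = √(4.6911 × 10⁻⁵) = 6.8492 × 10⁻³ rad s⁻¹ ≈ 6.85 × 10⁻³ rad s⁻¹.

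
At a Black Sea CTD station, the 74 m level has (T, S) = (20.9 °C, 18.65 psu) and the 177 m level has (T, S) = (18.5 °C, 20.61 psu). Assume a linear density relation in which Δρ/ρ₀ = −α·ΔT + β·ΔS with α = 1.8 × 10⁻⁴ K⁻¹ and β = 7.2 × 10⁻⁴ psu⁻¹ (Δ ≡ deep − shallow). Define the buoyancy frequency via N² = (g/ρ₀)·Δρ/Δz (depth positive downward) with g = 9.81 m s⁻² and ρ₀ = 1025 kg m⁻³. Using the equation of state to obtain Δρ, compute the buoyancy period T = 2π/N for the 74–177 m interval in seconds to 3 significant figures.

ΔT = -2.4 K, ΔS = +1.96 psu (deep − shallow).
Δρ/ρ₀ = −αΔT + βΔS = 4.32 × 10⁻⁴ + 1.4112 × 10⁻³ = 1.8432 × 10⁻³, so Δρ ≈ 1.889 kg m⁻³.
N² = (g/ρ₀)·Δρ/Δz = g·(Δρ/ρ₀)/Δz = 9.81 × 1.8432 × 10⁻³ / 103 = 1.7555 × 10⁻⁴ s⁻².
N = √(1.7555 × 10⁻⁴) = 0.013250 rad s⁻¹ → T = 2π/N = 474.20 s ≈ 474 s.

474 s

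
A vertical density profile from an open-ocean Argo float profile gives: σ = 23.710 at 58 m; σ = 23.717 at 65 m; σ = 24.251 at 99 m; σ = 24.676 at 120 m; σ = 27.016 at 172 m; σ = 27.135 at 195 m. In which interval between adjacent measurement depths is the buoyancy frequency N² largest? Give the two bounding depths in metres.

Compute the density gradient over each adjacent pair:
  58–65 m: Δρ/Δz = 0.007/7 = 1.0 × 10⁻³ kg m⁻⁴
  65–99 m: Δρ/Δz = 0.534/34 = 0.016 kg m⁻⁴
  99–120 m: Δρ/Δz = 0.425/21 = 0.020 kg m⁻⁴
  120–172 m: Δρ/Δz = 2.340/52 = 0.045 kg m⁻⁴
  172–195 m: Δρ/Δz = 0.119/23 = 5.2 × 10⁻³ kg m⁻⁴
The largest gradient is in the 120–172 m interval — the pycnocline.

120–172 m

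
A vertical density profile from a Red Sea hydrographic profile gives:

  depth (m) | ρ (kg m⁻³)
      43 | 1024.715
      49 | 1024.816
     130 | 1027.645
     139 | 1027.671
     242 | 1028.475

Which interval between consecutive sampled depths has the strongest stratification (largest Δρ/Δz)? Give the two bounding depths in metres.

Compute the density gradient over each adjacent pair:
  43–49 m: Δρ/Δz = 0.101/6 = 0.017 kg m⁻⁴
  49–130 m: Δρ/Δz = 2.829/81 = 0.035 kg m⁻⁴
  130–139 m: Δρ/Δz = 0.026/9 = 2.9 × 10⁻³ kg m⁻⁴
  139–242 m: Δρ/Δz = 0.804/103 = 7.8 × 10⁻³ kg m⁻⁴
The largest gradient is in the 49–130 m interval — the pycnocline.

49–130 m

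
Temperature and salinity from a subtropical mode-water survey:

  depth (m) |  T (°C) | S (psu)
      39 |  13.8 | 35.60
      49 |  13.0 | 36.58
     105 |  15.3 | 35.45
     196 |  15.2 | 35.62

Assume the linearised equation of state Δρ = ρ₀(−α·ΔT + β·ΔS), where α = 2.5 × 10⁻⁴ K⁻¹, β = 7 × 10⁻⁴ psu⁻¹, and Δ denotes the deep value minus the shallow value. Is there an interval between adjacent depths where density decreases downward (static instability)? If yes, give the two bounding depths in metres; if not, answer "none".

49–105 m

Evaluate Δρ/ρ₀ = −αΔT + βΔS across each adjacent pair:
  39–49 m: −αΔT+βΔS = −(2.5 × 10⁻⁴)(-0.8)+(7 × 10⁻⁴)(+0.98) = 8.9 × 10⁻⁴ → stable
  49–105 m: −αΔT+βΔS = −(2.5 × 10⁻⁴)(+2.3)+(7 × 10⁻⁴)(-1.13) = -1.4 × 10⁻³ → UNSTABLE
  105–196 m: −αΔT+βΔS = −(2.5 × 10⁻⁴)(-0.1)+(7 × 10⁻⁴)(+0.17) = 1.4 × 10⁻⁴ → stable
The 49–105 m interval has Δρ < 0: lighter water underlies denser water.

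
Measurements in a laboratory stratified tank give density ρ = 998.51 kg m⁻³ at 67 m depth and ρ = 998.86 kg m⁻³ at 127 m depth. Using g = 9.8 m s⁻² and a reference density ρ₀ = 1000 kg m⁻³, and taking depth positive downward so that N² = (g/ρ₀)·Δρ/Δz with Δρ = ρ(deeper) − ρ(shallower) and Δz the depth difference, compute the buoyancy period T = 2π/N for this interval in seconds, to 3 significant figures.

Δρ = 998.86 − 998.51 = 0.35 kg m⁻³ over Δz = 127 − 67 = 60 m.
N² = (9.8/1000) × (0.35/60) = 5.7167 × 10⁻⁵ s⁻².
N = √(5.7167 × 10⁻⁵) = 7.5609 × 10⁻³ rad s⁻¹, so T = 2π/N = 831.01 s ≈ 831 s.

831 s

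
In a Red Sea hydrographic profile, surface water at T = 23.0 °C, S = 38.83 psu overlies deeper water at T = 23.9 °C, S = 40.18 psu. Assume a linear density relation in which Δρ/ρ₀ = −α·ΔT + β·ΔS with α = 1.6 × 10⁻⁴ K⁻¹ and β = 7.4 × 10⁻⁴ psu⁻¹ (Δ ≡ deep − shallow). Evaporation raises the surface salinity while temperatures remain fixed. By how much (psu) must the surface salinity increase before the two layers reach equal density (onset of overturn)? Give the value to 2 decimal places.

1.16 psu

Neutral buoyancy requires −α(T_deep − T_surf) + β(S_deep − S_surf′) = 0.
S_surf′ = S_deep − (α/β)·ΔT = 40.18 − (1.6 × 10⁻⁴/7.4 × 10⁻⁴)·(+0.9) = 39.9854 psu.
Increase required: 39.9854 − 38.83 = 1.1554 psu.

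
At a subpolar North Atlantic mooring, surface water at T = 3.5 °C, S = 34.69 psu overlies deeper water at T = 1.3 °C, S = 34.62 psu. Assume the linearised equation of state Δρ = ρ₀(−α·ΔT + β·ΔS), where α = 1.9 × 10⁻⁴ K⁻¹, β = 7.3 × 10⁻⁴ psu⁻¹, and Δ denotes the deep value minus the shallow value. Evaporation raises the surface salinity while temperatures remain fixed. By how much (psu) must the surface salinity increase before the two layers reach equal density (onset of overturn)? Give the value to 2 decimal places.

Neutral buoyancy requires −α(T_deep − T_surf) + β(S_deep − S_surf′) = 0.
S_surf′ = S_deep − (α/β)·ΔT = 34.62 − (1.9 × 10⁻⁴/7.3 × 10⁻⁴)·(-2.2) = 35.1926 psu.
Increase required: 35.1926 − 34.69 = 0.5026 psu.

0.50 psu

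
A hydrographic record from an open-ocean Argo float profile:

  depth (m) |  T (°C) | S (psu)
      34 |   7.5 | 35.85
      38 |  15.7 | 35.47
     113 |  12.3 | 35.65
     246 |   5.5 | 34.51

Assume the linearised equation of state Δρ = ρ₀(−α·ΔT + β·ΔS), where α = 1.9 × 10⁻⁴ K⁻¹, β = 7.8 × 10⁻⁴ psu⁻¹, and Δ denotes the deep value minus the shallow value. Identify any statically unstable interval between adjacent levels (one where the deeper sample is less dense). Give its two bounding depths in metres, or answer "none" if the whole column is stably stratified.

34–38 m

Evaluate Δρ/ρ₀ = −αΔT + βΔS across each adjacent pair:
  34–38 m: −αΔT+βΔS = −(1.9 × 10⁻⁴)(+8.2)+(7.8 × 10⁻⁴)(-0.38) = -1.9 × 10⁻³ → UNSTABLE
  38–113 m: −αΔT+βΔS = −(1.9 × 10⁻⁴)(-3.4)+(7.8 × 10⁻⁴)(+0.18) = 7.9 × 10⁻⁴ → stable
  113–246 m: −αΔT+βΔS = −(1.9 × 10⁻⁴)(-6.8)+(7.8 × 10⁻⁴)(-1.14) = 4.0 × 10⁻⁴ → stable
The 34–38 m interval has Δρ < 0: lighter water underlies denser water.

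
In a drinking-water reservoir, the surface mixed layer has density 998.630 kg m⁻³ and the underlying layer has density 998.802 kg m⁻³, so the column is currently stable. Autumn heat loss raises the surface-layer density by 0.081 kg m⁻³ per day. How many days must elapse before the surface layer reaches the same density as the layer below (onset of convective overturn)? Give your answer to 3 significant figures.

Density deficit of the surface layer: 998.802 − 998.630 = 0.172 kg m⁻³.
Required change = 0.172 / 0.081 = 2.12 days.

2.12 days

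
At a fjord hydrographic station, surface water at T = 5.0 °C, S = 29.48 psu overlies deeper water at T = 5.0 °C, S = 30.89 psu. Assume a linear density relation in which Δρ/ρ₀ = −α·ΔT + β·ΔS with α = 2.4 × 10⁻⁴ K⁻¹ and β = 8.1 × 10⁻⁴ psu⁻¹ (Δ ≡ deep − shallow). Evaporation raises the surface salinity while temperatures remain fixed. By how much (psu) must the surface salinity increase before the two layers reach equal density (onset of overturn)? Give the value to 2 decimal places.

Neutral buoyancy requires −α(T_deep − T_surf) + β(S_deep − S_surf′) = 0.
S_surf′ = S_deep − (α/β)·ΔT = 30.89 − (2.4 × 10⁻⁴/8.1 × 10⁻⁴)·(+0.0) = 30.8900 psu.
Increase required: 30.8900 − 29.48 = 1.4100 psu.

1.41 psu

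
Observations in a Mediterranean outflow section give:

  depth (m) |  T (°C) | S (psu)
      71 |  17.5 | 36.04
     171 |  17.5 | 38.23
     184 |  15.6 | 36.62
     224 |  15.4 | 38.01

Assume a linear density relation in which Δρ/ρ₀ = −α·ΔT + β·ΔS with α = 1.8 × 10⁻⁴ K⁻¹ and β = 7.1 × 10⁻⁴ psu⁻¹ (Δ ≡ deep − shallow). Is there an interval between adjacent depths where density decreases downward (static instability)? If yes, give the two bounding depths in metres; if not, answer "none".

171–184 m

Evaluate Δρ/ρ₀ = −αΔT + βΔS across each adjacent pair:
  71–171 m: −αΔT+βΔS = −(1.8 × 10⁻⁴)(+0.0)+(7.1 × 10⁻⁴)(+2.19) = 1.6 × 10⁻³ → stable
  171–184 m: −αΔT+βΔS = −(1.8 × 10⁻⁴)(-1.9)+(7.1 × 10⁻⁴)(-1.61) = -8.0 × 10⁻⁴ → UNSTABLE
  184–224 m: −αΔT+βΔS = −(1.8 × 10⁻⁴)(-0.2)+(7.1 × 10⁻⁴)(+1.39) = 1.0 × 10⁻³ → stable
The 171–184 m interval has Δρ < 0: lighter water underlies denser water.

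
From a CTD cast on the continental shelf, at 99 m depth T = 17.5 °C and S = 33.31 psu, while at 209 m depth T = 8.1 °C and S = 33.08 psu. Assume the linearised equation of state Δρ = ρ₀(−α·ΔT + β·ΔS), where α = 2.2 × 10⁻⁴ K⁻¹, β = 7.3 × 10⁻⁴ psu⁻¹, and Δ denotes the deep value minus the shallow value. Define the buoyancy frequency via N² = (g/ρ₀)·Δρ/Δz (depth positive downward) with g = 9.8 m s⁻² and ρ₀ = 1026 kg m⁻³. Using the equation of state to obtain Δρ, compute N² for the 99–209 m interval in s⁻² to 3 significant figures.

ΔT = -9.4 K, ΔS = -0.23 psu (deep − shallow).
Δρ/ρ₀ = −αΔT + βΔS = 2.068 × 10⁻³ − 1.679 × 10⁻⁴ = 1.9001 × 10⁻³, so Δρ ≈ 1.950 kg m⁻³.
N² = (g/ρ₀)·Δρ/Δz = g·(Δρ/ρ₀)/Δz = 9.8 × 1.9001 × 10⁻³ / 110 = 1.6928 × 10⁻⁴ s⁻² ≈ 1.69 × 10⁻⁴ s⁻².

1.69 × 10⁻⁴ s⁻²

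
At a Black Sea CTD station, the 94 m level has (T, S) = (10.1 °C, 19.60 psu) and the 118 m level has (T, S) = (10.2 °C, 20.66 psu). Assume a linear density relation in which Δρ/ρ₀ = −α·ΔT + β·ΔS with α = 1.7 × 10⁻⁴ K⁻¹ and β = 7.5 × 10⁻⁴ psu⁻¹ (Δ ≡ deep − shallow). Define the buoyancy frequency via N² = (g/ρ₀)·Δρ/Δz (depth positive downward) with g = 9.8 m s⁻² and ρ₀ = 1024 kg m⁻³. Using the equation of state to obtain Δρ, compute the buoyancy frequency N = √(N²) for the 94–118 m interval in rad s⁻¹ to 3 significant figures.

ΔT = +0.1 K, ΔS = +1.06 psu (deep − shallow).
Δρ/ρ₀ = −αΔT + βΔS = -1.70 × 10⁻⁵ + 7.95 × 10⁻⁴ = 7.78 × 10⁻⁴, so Δρ ≈ 0.7967 kg m⁻³.
N² = (g/ρ₀)·Δρ/Δz = g·(Δρ/ρ₀)/Δz = 9.8 × 7.78 × 10⁻⁴ / 24 = 3.1768 × 10⁻⁴ s⁻².
N = √(3.1768 × 10⁻⁴) = 0.017824 rad s⁻¹ ≈ 0.0178 rad s⁻¹.

0.0178 rad s⁻¹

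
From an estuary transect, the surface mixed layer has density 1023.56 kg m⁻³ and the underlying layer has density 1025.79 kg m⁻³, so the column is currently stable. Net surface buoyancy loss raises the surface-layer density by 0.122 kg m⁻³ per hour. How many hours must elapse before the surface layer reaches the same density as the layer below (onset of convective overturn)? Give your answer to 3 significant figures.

18.3 hours

Density deficit of the surface layer: 1025.79 − 1023.56 = 2.23 kg m⁻³.
Required change = 2.23 / 0.122 = 18.3 hours.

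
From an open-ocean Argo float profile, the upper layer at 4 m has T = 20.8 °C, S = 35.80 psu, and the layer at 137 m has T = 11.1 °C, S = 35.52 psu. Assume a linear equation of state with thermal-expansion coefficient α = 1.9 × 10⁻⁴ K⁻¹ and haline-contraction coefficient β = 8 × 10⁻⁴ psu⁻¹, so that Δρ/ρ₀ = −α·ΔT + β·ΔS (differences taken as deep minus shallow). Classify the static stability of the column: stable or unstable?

ΔT = 11.1 − 20.8 = -9.7 K and ΔS = 35.52 − 35.80 = -0.28 psu (deep − shallow).
−αΔT = 1.843 × 10⁻³; βΔS = -2.24 × 10⁻⁴; sum Δρ/ρ₀ = 1.619 × 10⁻³.
Δρ/ρ₀ > 0, so Δρ > 0: deeper water is denser → statically stable.

stable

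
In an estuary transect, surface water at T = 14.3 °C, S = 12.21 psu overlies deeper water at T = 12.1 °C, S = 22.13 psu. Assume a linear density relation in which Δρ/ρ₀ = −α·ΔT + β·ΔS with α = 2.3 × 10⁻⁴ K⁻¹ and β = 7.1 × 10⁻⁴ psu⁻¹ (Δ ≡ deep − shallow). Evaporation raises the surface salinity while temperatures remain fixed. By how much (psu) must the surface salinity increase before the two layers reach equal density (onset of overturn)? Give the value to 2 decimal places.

10.63 psu

Neutral buoyancy requires −α(T_deep − T_surf) + β(S_deep − S_surf′) = 0.
S_surf′ = S_deep − (α/β)·ΔT = 22.13 − (2.3 × 10⁻⁴/7.1 × 10⁻⁴)·(-2.2) = 22.8427 psu.
Increase required: 22.8427 − 12.21 = 10.6327 psu.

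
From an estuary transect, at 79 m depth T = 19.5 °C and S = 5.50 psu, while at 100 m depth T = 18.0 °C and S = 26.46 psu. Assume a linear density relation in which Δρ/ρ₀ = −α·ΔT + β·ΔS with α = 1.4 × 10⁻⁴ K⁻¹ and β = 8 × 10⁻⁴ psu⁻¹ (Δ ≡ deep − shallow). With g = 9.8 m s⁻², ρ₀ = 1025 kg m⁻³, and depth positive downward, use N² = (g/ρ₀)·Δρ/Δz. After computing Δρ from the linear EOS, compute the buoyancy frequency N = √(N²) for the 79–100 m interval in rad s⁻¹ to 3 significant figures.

ΔT = -1.5 K, ΔS = +20.96 psu (deep − shallow).
Δρ/ρ₀ = −αΔT + βΔS = 2.10 × 10⁻⁴ + 0.016768 = 0.016978, so Δρ ≈ 17.40 kg m⁻³.
N² = (g/ρ₀)·Δρ/Δz = g·(Δρ/ρ₀)/Δz = 9.8 × 0.016978 / 21 = 7.9231 × 10⁻³ s⁻².
N = √(7.9231 × 10⁻³) = 0.089012 rad s⁻¹ ≈ 0.0890 rad s⁻¹.

0.0890 rad s⁻¹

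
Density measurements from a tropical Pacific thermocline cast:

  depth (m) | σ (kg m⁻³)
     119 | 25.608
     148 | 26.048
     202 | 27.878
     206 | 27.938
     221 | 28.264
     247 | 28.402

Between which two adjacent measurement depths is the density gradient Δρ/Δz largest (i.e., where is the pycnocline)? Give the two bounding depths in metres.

148–202 m

Compute the density gradient over each adjacent pair:
  119–148 m: Δρ/Δz = 0.440/29 = 0.015 kg m⁻⁴
  148–202 m: Δρ/Δz = 1.830/54 = 0.034 kg m⁻⁴
  202–206 m: Δρ/Δz = 0.060/4 = 0.015 kg m⁻⁴
  206–221 m: Δρ/Δz = 0.326/15 = 0.022 kg m⁻⁴
  221–247 m: Δρ/Δz = 0.138/26 = 5.3 × 10⁻³ kg m⁻⁴
The largest gradient is in the 148–202 m interval — the pycnocline.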